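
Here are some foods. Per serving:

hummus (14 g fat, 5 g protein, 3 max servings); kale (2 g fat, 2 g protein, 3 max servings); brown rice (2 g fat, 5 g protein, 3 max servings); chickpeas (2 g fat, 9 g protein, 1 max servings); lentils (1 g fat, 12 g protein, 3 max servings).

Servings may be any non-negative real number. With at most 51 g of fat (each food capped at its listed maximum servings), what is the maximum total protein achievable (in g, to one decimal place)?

Protein per g fat: lentils 12, chickpeas 4.5, brown rice 2.5, kale 1, hummus 0.3571.
Take 3 servings of lentils: uses 3 g fat, +36.0 g protein (running total 36.0 g).
Take 1 serving of chickpeas: uses 2 g fat, +9.0 g protein (running total 45.0 g).
Take 3 servings of brown rice: uses 6 g fat, +15.0 g protein (running total 60.0 g).
Take 3 servings of kale: uses 6 g fat, +6.0 g protein (running total 66.0 g).
Take 2.429 servings of hummus: uses 34 g fat, +12.1 g protein (running total 78.1 g).
Filling greedily by protein-per-g fat is optimal for one linear limit, giving 78.1 g.

78.1 g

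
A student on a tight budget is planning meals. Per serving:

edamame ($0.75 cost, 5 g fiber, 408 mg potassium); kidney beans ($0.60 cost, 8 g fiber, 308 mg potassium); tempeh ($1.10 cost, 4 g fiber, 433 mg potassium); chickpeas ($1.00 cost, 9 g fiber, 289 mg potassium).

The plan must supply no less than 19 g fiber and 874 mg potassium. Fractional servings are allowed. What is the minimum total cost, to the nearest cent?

$1.67

The cheapest plan sits at a corner of the feasible region — with two constraints it uses at most two foods.
edamame only: max(19/5, 874/408) = 3.8 servings → $2.85.
kidney beans only: max(19/8, 874/308) = 2.838 servings → $1.70.
tempeh only: max(19/4, 874/433) = 4.75 servings → $5.22.
chickpeas only: max(19/9, 874/289) = 3.024 servings → $3.02.
edamame + kidney beans with both tight: 0.6613 servings and 1.962 servings → $1.67.
edamame + tempeh with both targets exact would need a negative amount; discard.
edamame + chickpeas with both tight: 1.066 servings and 1.519 servings → $2.32.
kidney beans + tempeh with both tight: 2.12 servings and 0.5108 servings → $1.83.
kidney beans + chickpeas with both targets exact would need a negative amount; discard.
tempeh + chickpeas with both tight: 0.8665 servings and 1.726 servings → $2.68.
Cheapest feasible corner: $1.67.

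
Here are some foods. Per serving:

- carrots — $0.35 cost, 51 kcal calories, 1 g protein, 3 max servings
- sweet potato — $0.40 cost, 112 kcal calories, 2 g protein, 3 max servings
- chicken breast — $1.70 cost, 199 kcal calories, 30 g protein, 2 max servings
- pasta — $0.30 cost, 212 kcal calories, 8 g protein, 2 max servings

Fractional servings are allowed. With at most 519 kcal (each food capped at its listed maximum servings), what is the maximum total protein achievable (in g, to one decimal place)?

64.6 g

Protein per kcal: chicken breast 0.1508, pasta 0.03774, carrots 0.01961, sweet potato 0.01786.
Take 2 servings of chicken breast: uses 398 kcal, +60.0 g protein (running total 60.0 g).
Take 0.5708 servings of pasta: uses 121 kcal, +4.6 g protein (running total 64.6 g).
Filling greedily by protein-per-kcal is optimal for one linear limit, giving 64.6 g.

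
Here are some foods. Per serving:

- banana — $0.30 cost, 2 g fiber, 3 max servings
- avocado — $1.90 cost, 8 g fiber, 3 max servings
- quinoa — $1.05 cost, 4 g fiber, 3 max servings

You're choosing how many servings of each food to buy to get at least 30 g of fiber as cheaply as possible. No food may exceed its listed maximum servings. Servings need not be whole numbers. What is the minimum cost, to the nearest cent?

Cost per g of fiber: banana $0.1500, avocado $0.2375, quinoa $0.2625.
Take 3 servings of banana: +6.0 g fiber for $0.90 (total $0.90, still need 24.0 g).
Take 3 servings of avocado: +24.0 g fiber for $5.70 (total $6.60, still need 0.0 g).
Greedy by cheapest-per-g is optimal for a single linear constraint, so the minimum cost is $6.60.

$6.60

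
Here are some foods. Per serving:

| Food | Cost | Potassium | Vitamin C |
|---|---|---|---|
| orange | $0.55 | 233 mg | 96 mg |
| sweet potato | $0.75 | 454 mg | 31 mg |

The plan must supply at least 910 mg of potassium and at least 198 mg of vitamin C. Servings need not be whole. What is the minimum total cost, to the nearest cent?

$1.78

For a min-cost LP with two ≥-constraints, a basic feasible solution has at most two positive variables.
orange only: max(910/233, 198/96) = 3.906 servings → $2.15.
sweet potato only: max(910/454, 198/31) = 6.387 servings → $4.79.
orange + sweet potato with both tight: 1.696 servings and 1.134 servings → $1.78.
The minimum over all feasible corners is $1.78.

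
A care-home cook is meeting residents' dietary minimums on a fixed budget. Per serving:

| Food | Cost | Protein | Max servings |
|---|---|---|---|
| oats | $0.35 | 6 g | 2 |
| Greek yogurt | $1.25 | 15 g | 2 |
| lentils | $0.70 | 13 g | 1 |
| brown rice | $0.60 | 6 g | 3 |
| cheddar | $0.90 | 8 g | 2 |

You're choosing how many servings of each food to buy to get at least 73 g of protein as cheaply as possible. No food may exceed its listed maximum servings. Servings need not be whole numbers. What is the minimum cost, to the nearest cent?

$5.70

Cost per g of protein: lentils $0.0538, oats $0.0583, Greek yogurt $0.0833, brown rice $0.1000, cheddar $0.1125.
Take 1 serving of lentils: +13.0 g protein for $0.70 (total $0.70, still need 60.0 g).
Take 2 servings of oats: +12.0 g protein for $0.70 (total $1.40, still need 48.0 g).
Take 2 servings of Greek yogurt: +30.0 g protein for $2.50 (total $3.90, still need 18.0 g).
Take 3 servings of brown rice: +18.0 g protein for $1.80 (total $5.70, still need 0.0 g).
Filling from the cheapest source first is optimal under one linear minimum: $5.70.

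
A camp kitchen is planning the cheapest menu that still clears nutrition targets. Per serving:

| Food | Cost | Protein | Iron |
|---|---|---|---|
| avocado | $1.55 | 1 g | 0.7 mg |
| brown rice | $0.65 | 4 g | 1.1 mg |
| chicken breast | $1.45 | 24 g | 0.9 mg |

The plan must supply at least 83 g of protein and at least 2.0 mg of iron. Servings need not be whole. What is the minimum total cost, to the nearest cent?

Check every corner: each single food scaled to meet both minima, and each pair solved so both constraints bind.
avocado only: max(83/1, 2.0/0.7) = 83 servings → $128.65.
brown rice only: max(83/4, 2.0/1.1) = 20.75 servings → $13.49.
chicken breast only: max(83/24, 2.0/0.9) = 3.458 servings → $5.01.
avocado + brown rice: intersection lies outside the first quadrant.
avocado + chicken breast with both targets exact would need a negative amount; discard.
brown rice + chicken breast: the both-tight solution has a negative serving — not a feasible corner.
The minimum over all feasible corners is $5.01.

$5.01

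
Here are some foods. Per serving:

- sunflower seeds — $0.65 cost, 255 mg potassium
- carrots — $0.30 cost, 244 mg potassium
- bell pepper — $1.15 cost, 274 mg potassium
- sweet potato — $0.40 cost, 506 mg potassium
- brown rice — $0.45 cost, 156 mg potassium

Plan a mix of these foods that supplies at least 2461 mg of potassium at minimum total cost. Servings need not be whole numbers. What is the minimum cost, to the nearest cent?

$1.95

Cost per mg of potassium: sweet potato $0.0008, carrots $0.0012, sunflower seeds $0.0025, brown rice $0.0029, bell pepper $0.0042.
With no serving limits, use only sweet potato: 2461 mg / 506 mg = 4.864 servings × $0.40 = $1.95.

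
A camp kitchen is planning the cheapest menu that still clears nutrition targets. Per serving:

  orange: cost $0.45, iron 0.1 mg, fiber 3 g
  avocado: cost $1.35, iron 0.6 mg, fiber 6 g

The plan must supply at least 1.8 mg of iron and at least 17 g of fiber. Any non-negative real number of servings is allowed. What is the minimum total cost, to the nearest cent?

$4.05

orange only: max(1.8/0.1, 17/3) = 18 servings → $8.10.
avocado only: max(1.8/0.6, 17/6) = 3 servings → $4.05.
orange + avocado: intersection lies outside the first quadrant.
Cheapest feasible corner: $4.05.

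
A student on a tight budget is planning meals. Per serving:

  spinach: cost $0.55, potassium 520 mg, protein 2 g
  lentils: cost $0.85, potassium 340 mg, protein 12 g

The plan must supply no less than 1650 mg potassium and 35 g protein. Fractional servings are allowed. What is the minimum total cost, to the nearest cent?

Minimising a linear cost over {potassium ≥ 1650, protein ≥ 35, servings ≥ 0} — the optimum is at a vertex, using one or two foods.
spinach only: max(1650/520, 35/2) = 17.5 servings → $9.62.
lentils only: max(1650/340, 35/12) = 4.853 servings → $4.12.
spinach + lentils with both tight: 1.421 servings and 2.68 servings → $3.06.
The minimum over all feasible corners is $3.06.

$3.06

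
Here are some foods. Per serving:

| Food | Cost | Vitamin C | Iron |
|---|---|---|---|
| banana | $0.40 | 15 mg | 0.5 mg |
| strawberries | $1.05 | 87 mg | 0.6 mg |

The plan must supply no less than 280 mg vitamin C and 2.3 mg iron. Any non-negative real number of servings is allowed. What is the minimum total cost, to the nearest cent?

At the optimum either one food covers both requirements or two foods hit both targets exactly; no other combination can be cheaper.
banana only: max(280/15, 2.3/0.5) = 18.67 servings → $7.47.
strawberries only: max(280/87, 2.3/0.6) = 3.833 servings → $4.03.
banana + strawberries with both tight: 0.9304 servings and 3.058 servings → $3.58.
Cheapest feasible corner: $3.58.

$3.58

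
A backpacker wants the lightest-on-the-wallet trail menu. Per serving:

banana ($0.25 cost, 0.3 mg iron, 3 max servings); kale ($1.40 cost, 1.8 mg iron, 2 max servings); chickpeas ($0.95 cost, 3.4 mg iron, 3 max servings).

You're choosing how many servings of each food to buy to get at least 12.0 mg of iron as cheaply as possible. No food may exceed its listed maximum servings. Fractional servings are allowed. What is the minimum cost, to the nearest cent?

$4.25

Cost per mg of iron: chickpeas $0.2794, kale $0.7778, banana $0.8333.
Take 3 servings of chickpeas: +10.2 mg iron for $2.85 (total $2.85, still need 1.8 mg).
Take 1 serving of kale: +1.8 mg iron for $1.40 (total $4.25, still need 0.0 mg).
Greedy by cheapest-per-mg is optimal for a single linear constraint, so the minimum cost is $4.25.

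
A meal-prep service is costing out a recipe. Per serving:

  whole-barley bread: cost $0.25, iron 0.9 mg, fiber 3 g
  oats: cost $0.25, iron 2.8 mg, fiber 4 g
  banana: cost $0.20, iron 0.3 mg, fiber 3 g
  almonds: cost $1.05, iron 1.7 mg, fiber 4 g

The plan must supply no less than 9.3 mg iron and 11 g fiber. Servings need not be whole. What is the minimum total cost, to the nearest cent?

$0.83

whole-barley bread only: max(9.3/0.9, 11/3) = 10.33 servings → $2.58.
oats only: max(9.3/2.8, 11/4) = 3.321 servings → $0.83.
banana only: max(9.3/0.3, 11/3) = 31 servings → $6.20.
almonds only: max(9.3/1.7, 11/4) = 5.471 servings → $5.74.
whole-barley bread + oats: intersection lies outside the first quadrant.
whole-barley bread + banana: the both-tight solution has a negative serving — not a feasible corner.
whole-barley bread + almonds: the both-tight solution has a negative serving — not a feasible corner.
oats + banana: intersection lies outside the first quadrant.
oats + almonds: the both-tight solution has a negative serving — not a feasible corner.
banana + almonds: the both-tight solution has a negative serving — not a feasible corner.
The minimum over all feasible corners is $0.83.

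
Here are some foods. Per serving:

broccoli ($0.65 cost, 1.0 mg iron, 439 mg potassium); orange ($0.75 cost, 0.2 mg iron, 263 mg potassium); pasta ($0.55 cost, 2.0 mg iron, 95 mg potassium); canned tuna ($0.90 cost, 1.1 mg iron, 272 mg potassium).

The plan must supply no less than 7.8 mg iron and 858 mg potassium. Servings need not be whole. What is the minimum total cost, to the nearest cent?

$2.61

With two linear requirements the optimum uses one or two foods; enumerate the corners.
broccoli only: max(7.8/1.0, 858/439) = 7.8 servings → $5.07.
orange only: max(7.8/0.2, 858/263) = 39 servings → $29.25.
pasta only: max(7.8/2.0, 858/95) = 9.032 servings → $4.97.
canned tuna only: max(7.8/1.1, 858/272) = 7.091 servings → $6.38.
broccoli + orange: the both-tight solution has a negative serving — not a feasible corner.
broccoli + pasta with both tight: 1.245 servings and 3.277 servings → $2.61.
broccoli + canned tuna: intersection lies outside the first quadrant.
orange + pasta with both tight: 1.923 servings and 3.708 servings → $3.48.
orange + canned tuna with both targets exact would need a negative amount; discard.
pasta + canned tuna with both tight: 2.68 servings and 2.218 servings → $3.47.
The minimum over all feasible corners is $2.61.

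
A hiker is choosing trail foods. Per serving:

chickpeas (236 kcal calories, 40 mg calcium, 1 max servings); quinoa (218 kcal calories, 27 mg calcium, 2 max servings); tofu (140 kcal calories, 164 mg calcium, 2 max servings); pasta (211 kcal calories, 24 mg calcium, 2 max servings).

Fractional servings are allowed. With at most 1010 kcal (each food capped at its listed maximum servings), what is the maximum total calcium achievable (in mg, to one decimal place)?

Calcium per kcal: tofu 1.171, chickpeas 0.1695, quinoa 0.1239, pasta 0.1137.
Take 2 servings of tofu: uses 280 kcal, +328.0 mg calcium (running total 328.0 mg).
Take 1 serving of chickpeas: uses 236 kcal, +40.0 mg calcium (running total 368.0 mg).
Take 2 servings of quinoa: uses 436 kcal, +54.0 mg calcium (running total 422.0 mg).
Take 0.2749 servings of pasta: uses 58 kcal, +6.6 mg calcium (running total 428.6 mg).
Greedy by best ratio exhausts the calories allowance optimally: 428.6 mg.

428.6 mg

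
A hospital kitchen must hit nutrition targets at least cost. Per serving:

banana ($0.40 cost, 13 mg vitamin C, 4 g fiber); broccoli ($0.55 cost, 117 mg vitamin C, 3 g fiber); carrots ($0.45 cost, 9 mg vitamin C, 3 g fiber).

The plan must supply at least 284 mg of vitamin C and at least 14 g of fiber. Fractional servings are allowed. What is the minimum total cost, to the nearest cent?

For a min-cost LP with two ≥-constraints, a basic feasible solution has at most two positive variables.
banana only: max(284/13, 14/4) = 21.85 servings → $8.74.
broccoli only: max(284/117, 14/3) = 4.667 servings → $2.57.
carrots only: max(284/9, 14/3) = 31.56 servings → $14.20.
banana + broccoli with both tight: 1.832 servings and 2.224 servings → $1.96.
banana + carrots: intersection lies outside the first quadrant.
broccoli + carrots with both tight: 2.241 servings and 2.426 servings → $2.32.
The minimum over all feasible corners is $1.96.

$1.96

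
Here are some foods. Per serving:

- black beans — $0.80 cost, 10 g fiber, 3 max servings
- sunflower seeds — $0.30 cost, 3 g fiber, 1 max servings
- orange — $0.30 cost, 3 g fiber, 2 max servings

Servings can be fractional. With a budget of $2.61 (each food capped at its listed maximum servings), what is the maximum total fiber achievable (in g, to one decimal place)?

32.1 g

Fiber per dollar: black beans 12.5, sunflower seeds 10, orange 10.
Take 3 servings of black beans: spends $2.40, +30.0 g fiber (running total 30.0 g).
Take 0.7 servings of sunflower seeds: spends $0.21, +2.1 g fiber (running total 32.1 g).
Greedy by best ratio exhausts the cost allowance optimally: 32.1 g.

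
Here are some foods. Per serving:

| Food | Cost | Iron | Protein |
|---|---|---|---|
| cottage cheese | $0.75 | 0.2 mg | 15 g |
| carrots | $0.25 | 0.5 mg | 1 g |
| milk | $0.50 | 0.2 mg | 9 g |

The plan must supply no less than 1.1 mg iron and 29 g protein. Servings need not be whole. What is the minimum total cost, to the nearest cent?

The cheapest plan sits at a corner of the feasible region — with two constraints it uses at most two foods.
cottage cheese only: max(1.1/0.2, 29/15) = 5.5 servings → $4.12.
carrots only: max(1.1/0.5, 29/1) = 29 servings → $7.25.
milk only: max(1.1/0.2, 29/9) = 5.5 servings → $2.75.
cottage cheese + carrots with both tight: 1.836 servings and 1.466 servings → $1.74.
cottage cheese + milk with both targets exact would need a negative amount; discard.
carrots + milk with both tight: 0.9535 servings and 3.116 servings → $1.80.
Cheapest feasible corner: $1.74.

$1.74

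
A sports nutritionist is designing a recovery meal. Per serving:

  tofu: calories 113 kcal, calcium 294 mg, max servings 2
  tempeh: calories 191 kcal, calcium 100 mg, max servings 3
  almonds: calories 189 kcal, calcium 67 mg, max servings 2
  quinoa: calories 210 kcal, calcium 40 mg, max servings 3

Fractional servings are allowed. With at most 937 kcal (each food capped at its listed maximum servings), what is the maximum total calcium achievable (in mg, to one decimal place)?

936.9 mg

Calcium per kcal: tofu 2.602, tempeh 0.5236, almonds 0.3545, quinoa 0.1905.
Take 2 servings of tofu: uses 226 kcal, +588.0 mg calcium (running total 588.0 mg).
Take 3 servings of tempeh: uses 573 kcal, +300.0 mg calcium (running total 888.0 mg).
Take 0.7302 servings of almonds: uses 138 kcal, +48.9 mg calcium (running total 936.9 mg).
Greedy by best ratio exhausts the calories allowance optimally: 936.9 mg.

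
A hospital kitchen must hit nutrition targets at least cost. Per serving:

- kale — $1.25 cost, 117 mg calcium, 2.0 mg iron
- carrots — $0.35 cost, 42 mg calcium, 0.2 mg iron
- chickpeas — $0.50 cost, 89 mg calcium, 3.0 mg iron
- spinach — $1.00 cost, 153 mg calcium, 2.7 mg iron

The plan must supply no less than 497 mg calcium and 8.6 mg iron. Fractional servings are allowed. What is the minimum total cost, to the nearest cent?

Two binding constraints pin down two serving amounts, so the optimal mix uses at most two foods. The candidates are each food alone (scaled to the tighter of calcium/iron) and each pair with both constraints tight.
kale only: max(497/117, 8.6/2.0) = 4.3 servings → $5.38.
carrots only: max(497/42, 8.6/0.2) = 43 servings → $15.05.
chickpeas only: max(497/89, 8.6/3.0) = 5.584 servings → $2.79.
spinach only: max(497/153, 8.6/2.7) = 3.248 servings → $3.25.
kale + carrots: the both-tight solution has a negative serving — not a feasible corner.
kale + chickpeas with both tight: 4.194 servings and 0.07052 servings → $5.28.
kale + spinach with both tight: 2.636 servings and 1.232 servings → $4.53.
carrots + chickpeas with both tight: 6.706 servings and 2.42 servings → $3.56.
carrots + spinach with both tight: 0.3152 servings and 3.162 servings → $3.27.
chickpeas + spinach with both targets exact would need a negative amount; discard.
So the least-cost plan costs $2.79.

$2.79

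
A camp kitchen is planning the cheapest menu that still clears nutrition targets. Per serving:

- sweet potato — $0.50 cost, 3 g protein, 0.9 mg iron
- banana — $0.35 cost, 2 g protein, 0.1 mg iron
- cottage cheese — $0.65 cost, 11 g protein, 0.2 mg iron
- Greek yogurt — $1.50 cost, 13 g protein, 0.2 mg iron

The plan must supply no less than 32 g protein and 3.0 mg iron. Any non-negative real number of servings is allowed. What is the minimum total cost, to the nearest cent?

$2.81

Compare the cost at each extreme point of the feasible region.
sweet potato only: max(32/3, 3.0/0.9) = 10.67 servings → $5.33.
banana only: max(32/2, 3.0/0.1) = 30 servings → $10.50.
cottage cheese only: max(32/11, 3.0/0.2) = 15 servings → $9.75.
Greek yogurt only: max(32/13, 3.0/0.2) = 15 servings → $22.50.
sweet potato + banana with both tight: 1.867 servings and 13.2 servings → $5.55.
sweet potato + cottage cheese with both tight: 2.86 servings and 2.129 servings → $2.81.
sweet potato + Greek yogurt with both tight: 2.937 servings and 1.784 servings → $4.14.
banana + cottage cheese with both targets exact would need a negative amount; discard.
banana + Greek yogurt: the both-tight solution has a negative serving — not a feasible corner.
cottage cheese + Greek yogurt: intersection lies outside the first quadrant.
So the least-cost plan costs $2.81.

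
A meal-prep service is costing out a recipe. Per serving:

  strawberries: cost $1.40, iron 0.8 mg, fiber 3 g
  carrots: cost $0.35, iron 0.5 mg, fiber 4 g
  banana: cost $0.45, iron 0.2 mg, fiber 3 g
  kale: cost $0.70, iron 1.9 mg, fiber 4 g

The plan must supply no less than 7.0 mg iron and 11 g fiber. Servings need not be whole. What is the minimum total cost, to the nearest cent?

A basic optimal solution has at most two foods positive. Try each food alone and each pair with both targets met exactly.
strawberries only: max(7.0/0.8, 11/3) = 8.75 servings → $12.25.
carrots only: max(7.0/0.5, 11/4) = 14 servings → $4.90.
banana only: max(7.0/0.2, 11/3) = 35 servings → $15.75.
kale only: max(7.0/1.9, 11/4) = 3.684 servings → $2.58.
strawberries + carrots with both targets exact would need a negative amount; discard.
strawberries + banana: intersection lies outside the first quadrant.
strawberries + kale with both targets exact would need a negative amount; discard.
carrots + banana: intersection lies outside the first quadrant.
carrots + kale: intersection lies outside the first quadrant.
banana + kale: the both-tight solution has a negative serving — not a feasible corner.
Cheapest feasible corner: $2.58.

$2.58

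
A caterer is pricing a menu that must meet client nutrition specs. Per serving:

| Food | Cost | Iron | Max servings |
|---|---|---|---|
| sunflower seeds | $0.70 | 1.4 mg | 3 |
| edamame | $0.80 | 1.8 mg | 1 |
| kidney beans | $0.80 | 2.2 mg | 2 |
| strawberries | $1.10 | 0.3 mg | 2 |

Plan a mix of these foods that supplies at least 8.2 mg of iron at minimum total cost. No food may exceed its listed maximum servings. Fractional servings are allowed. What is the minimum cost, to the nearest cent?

$3.40

Cost per mg of iron: kidney beans $0.3636, edamame $0.4444, sunflower seeds $0.5000, strawberries $3.6667.
Take 2 servings of kidney beans: +4.4 mg iron for $1.60 (total $1.60, still need 3.8 mg).
Take 1 serving of edamame: +1.8 mg iron for $0.80 (total $2.40, still need 2.0 mg).
Take 1.429 servings of sunflower seeds: +2.0 mg iron for $1.00 (total $3.40, still need 0.0 mg).
Greedy by cheapest-per-mg is optimal for a single linear constraint, so the minimum cost is $3.40.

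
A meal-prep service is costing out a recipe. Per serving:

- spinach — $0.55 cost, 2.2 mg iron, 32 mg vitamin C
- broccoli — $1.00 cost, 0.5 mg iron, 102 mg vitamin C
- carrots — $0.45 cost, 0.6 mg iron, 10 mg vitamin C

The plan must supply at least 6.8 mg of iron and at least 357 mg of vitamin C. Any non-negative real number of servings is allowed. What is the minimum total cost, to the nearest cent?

$4.08

Minimising a linear cost over {iron ≥ 6.8, vitamin C ≥ 357, servings ≥ 0} — the optimum is at a vertex, using one or two foods.
spinach only: max(6.8/2.2, 357/32) = 11.16 servings → $6.14.
broccoli only: max(6.8/0.5, 357/102) = 13.6 servings → $13.60.
carrots only: max(6.8/0.6, 357/10) = 35.7 servings → $16.07.
spinach + broccoli with both tight: 2.472 servings and 2.725 servings → $4.08.
spinach + carrots with both targets exact would need a negative amount; discard.
broccoli + carrots with both tight: 2.601 servings and 9.165 servings → $6.73.
The minimum over all feasible corners is $4.08.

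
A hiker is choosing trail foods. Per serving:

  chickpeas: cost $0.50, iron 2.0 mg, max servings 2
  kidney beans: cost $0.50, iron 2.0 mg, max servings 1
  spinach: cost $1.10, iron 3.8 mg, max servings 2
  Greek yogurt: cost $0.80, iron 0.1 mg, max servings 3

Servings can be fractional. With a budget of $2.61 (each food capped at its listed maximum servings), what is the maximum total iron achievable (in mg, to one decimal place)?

Iron per dollar: chickpeas 4, kidney beans 4, spinach 3.455, Greek yogurt 0.125.
Take 2 servings of chickpeas: spends $1.00, +4.0 mg iron (running total 4.0 mg).
Take 1 serving of kidney beans: spends $0.50, +2.0 mg iron (running total 6.0 mg).
Take 1.009 servings of spinach: spends $1.11, +3.8 mg iron (running total 9.8 mg).
Greedy by best ratio exhausts the cost allowance optimally: 9.8 mg.

9.8 mg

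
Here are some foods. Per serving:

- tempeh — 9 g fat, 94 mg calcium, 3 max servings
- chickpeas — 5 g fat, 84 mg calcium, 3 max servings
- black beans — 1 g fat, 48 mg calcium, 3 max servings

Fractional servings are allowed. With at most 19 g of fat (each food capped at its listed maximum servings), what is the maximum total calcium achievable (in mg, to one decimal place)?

Calcium per g fat: black beans 48, chickpeas 16.8, tempeh 10.44.
Take 3 servings of black beans: uses 3 g fat, +144.0 mg calcium (running total 144.0 mg).
Take 3 servings of chickpeas: uses 15 g fat, +252.0 mg calcium (running total 396.0 mg).
Take 0.1111 servings of tempeh: uses 1 g fat, +10.4 mg calcium (running total 406.4 mg).
Greedy by best ratio exhausts the fat allowance optimally: 406.4 mg.

406.4 mg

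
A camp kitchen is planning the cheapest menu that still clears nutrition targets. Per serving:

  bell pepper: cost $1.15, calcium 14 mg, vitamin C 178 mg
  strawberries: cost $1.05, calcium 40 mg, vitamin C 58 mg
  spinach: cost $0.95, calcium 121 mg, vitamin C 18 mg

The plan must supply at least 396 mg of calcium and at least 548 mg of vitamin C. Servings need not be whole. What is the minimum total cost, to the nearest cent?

Check every corner: each single food scaled to meet both minima, and each pair solved so both constraints bind.
bell pepper only: max(396/14, 548/178) = 28.29 servings → $32.53.
strawberries only: max(396/40, 548/58) = 9.9 servings → $10.39.
spinach only: max(396/121, 548/18) = 30.44 servings → $28.92.
bell pepper + strawberries with both targets exact would need a negative amount; discard.
bell pepper + spinach with both tight: 2.78 servings and 2.951 servings → $6.00.
strawberries + spinach with both tight: 9.397 servings and 0.1664 servings → $10.02.
Cheapest feasible corner: $6.00.

$6.00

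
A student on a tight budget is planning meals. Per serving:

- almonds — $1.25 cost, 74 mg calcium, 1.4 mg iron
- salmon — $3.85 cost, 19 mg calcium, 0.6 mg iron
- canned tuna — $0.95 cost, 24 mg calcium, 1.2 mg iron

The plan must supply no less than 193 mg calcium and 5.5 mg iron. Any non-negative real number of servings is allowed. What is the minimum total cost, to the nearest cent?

$4.61

For a min-cost LP with two ≥-constraints, a basic feasible solution has at most two positive variables.
almonds only: max(193/74, 5.5/1.4) = 3.929 servings → $4.91.
salmon only: max(193/19, 5.5/0.6) = 10.16 servings → $39.11.
canned tuna only: max(193/24, 5.5/1.2) = 8.042 servings → $7.64.
almonds + salmon with both tight: 0.6348 servings and 7.685 servings → $30.38.
almonds + canned tuna with both tight: 1.804 servings and 2.478 servings → $4.61.
salmon + canned tuna: the both-tight solution has a negative serving — not a feasible corner.
So the least-cost plan costs $4.61.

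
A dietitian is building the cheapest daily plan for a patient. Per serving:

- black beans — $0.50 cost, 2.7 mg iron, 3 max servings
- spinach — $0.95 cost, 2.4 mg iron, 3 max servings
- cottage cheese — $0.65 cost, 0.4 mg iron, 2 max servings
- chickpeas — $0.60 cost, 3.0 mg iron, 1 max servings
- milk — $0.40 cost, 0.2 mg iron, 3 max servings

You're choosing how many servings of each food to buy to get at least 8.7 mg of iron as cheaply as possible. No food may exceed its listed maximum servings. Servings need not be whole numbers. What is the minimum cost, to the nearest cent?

$1.62

Cost per mg of iron: black beans $0.1852, chickpeas $0.2000, spinach $0.3958, cottage cheese $1.6250, milk $2.0000.
Take 3 servings of black beans: +8.1 mg iron for $1.50 (total $1.50, still need 0.6 mg).
Take 0.2 servings of chickpeas: +0.6 mg iron for $0.12 (total $1.62, still need 0.0 mg).
Filling from the cheapest source first is optimal under one linear minimum: $1.62.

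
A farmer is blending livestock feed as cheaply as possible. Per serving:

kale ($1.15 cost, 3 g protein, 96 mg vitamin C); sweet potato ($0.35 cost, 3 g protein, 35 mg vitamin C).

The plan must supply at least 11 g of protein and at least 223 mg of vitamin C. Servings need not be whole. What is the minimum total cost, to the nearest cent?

$2.23

For a min-cost LP with two ≥-constraints, a basic feasible solution has at most two positive variables.
kale only: max(11/3, 223/96) = 3.667 servings → $4.22.
sweet potato only: max(11/3, 223/35) = 6.371 servings → $2.23.
kale + sweet potato with both tight: 1.552 servings and 2.115 servings → $2.52.
The minimum over all feasible corners is $2.23.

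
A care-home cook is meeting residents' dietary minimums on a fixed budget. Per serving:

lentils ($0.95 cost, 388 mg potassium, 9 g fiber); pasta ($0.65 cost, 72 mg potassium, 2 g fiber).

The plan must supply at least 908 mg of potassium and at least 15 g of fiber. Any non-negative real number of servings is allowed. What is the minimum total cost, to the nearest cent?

$2.22

At the optimum either one food covers both requirements or two foods hit both targets exactly; no other combination can be cheaper.
lentils only: max(908/388, 15/9) = 2.34 servings → $2.22.
pasta only: max(908/72, 15/2) = 12.61 servings → $8.20.
lentils + pasta: the both-tight solution has a negative serving — not a feasible corner.
Cheapest feasible corner: $2.22.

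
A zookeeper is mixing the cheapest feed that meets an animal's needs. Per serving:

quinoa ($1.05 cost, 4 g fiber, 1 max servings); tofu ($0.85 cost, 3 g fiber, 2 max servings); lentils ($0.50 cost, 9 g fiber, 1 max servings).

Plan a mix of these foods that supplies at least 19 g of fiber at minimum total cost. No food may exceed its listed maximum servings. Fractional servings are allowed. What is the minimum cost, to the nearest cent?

$3.25

Cost per g of fiber: lentils $0.0556, quinoa $0.2625, tofu $0.2833.
Take 1 serving of lentils: +9.0 g fiber for $0.50 (total $0.50, still need 10.0 g).
Take 1 serving of quinoa: +4.0 g fiber for $1.05 (total $1.55, still need 6.0 g).
Take 2 servings of tofu: +6.0 g fiber for $1.70 (total $3.25, still need 0.0 g).
Greedy by cheapest-per-g is optimal for a single linear constraint, so the minimum cost is $3.25.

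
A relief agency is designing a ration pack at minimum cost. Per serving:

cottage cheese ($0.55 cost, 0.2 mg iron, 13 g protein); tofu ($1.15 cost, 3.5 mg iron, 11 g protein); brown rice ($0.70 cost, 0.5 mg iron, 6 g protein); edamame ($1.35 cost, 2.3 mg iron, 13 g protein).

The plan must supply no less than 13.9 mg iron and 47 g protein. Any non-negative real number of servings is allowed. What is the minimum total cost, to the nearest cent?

The cheapest plan sits at a corner of the feasible region — with two constraints it uses at most two foods.
cottage cheese only: max(13.9/0.2, 47/13) = 69.5 servings → $38.23.
tofu only: max(13.9/3.5, 47/11) = 4.273 servings → $4.91.
brown rice only: max(13.9/0.5, 47/6) = 27.8 servings → $19.46.
edamame only: max(13.9/2.3, 47/13) = 6.043 servings → $8.16.
cottage cheese + tofu with both tight: 0.2679 servings and 3.956 servings → $4.70.
cottage cheese + brown rice with both targets exact would need a negative amount; discard.
cottage cheese + edamame with both targets exact would need a negative amount; discard.
tofu + brown rice with both tight: 3.865 servings and 0.7484 servings → $4.97.
tofu + edamame with both tight: 3.594 servings and 0.5743 servings → $4.91.
brown rice + edamame with both targets exact would need a negative amount; discard.
The minimum over all feasible corners is $4.70.

$4.70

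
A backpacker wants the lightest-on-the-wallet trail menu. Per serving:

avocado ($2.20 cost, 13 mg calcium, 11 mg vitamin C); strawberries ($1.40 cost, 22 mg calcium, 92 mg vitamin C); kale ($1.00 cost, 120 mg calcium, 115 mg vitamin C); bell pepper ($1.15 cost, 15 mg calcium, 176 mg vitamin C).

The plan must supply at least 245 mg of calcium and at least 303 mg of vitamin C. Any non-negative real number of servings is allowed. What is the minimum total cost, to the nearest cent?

$2.47

An LP optimum is at a vertex; with two nutrient constraints at most two foods are used. Check each candidate.
avocado only: max(245/13, 303/11) = 27.55 servings → $60.60.
strawberries only: max(245/22, 303/92) = 11.14 servings → $15.59.
kale only: max(245/120, 303/115) = 2.635 servings → $2.63.
bell pepper only: max(245/15, 303/176) = 16.33 servings → $18.78.
avocado + strawberries with both tight: 16.64 servings and 1.304 servings → $38.43.
avocado + kale with both targets exact would need a negative amount; discard.
avocado + bell pepper with both tight: 18.17 servings and 0.586 servings → $40.65.
strawberries + kale with both tight: 0.9618 servings and 1.865 servings → $3.21.
strawberries + bell pepper: the both-tight solution has a negative serving — not a feasible corner.
kale + bell pepper with both tight: 1.989 servings and 0.422 servings → $2.47.
The minimum over all feasible corners is $2.47.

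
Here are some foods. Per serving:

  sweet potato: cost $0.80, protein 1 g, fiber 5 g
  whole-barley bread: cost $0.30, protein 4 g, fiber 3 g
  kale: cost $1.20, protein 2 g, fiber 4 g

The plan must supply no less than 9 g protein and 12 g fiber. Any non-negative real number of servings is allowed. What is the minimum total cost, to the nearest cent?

The cheapest plan sits at a corner of the feasible region — with two constraints it uses at most two foods.
sweet potato only: max(9/1, 12/5) = 9 servings → $7.20.
whole-barley bread only: max(9/4, 12/3) = 4 servings → $1.20.
kale only: max(9/2, 12/4) = 4.5 servings → $5.40.
sweet potato + whole-barley bread with both tight: 1.235 servings and 1.941 servings → $1.57.
sweet potato + kale with both targets exact would need a negative amount; discard.
whole-barley bread + kale with both tight: 1.2 servings and 2.1 servings → $2.88.
The minimum over all feasible corners is $1.20.

$1.20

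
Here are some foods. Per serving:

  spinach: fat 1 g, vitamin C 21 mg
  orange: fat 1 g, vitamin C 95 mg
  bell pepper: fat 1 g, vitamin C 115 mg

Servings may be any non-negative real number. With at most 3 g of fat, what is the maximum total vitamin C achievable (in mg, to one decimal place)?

345.0 mg

Vitamin C per g fat: bell pepper 115, orange 95, spinach 21.
With no serving limits, spend the whole fat allowance on bell pepper: 3 g / 1 g × 115 mg = 345.0 mg.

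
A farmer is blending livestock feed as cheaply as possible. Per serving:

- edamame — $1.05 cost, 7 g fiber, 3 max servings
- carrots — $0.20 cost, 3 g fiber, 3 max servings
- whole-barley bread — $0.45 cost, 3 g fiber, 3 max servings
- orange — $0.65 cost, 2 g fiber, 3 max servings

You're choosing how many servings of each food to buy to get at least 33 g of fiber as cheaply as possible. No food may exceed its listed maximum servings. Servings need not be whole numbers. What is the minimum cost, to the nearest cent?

$4.20

Cost per g of fiber: carrots $0.0667, edamame $0.1500, whole-barley bread $0.1500, orange $0.3250.
Take 3 servings of carrots: +9.0 g fiber for $0.60 (total $0.60, still need 24.0 g).
Take 3 servings of edamame: +21.0 g fiber for $3.15 (total $3.75, still need 3.0 g).
Take 1 serving of whole-barley bread: +3.0 g fiber for $0.45 (total $4.20, still need 0.0 g).
Greedy by cheapest-per-g is optimal for a single linear constraint, so the minimum cost is $4.20.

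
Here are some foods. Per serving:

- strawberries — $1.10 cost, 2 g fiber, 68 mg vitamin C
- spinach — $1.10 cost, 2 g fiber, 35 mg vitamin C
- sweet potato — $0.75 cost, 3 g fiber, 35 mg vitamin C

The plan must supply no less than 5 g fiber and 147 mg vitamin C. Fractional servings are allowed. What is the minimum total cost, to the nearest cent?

For a min-cost LP with two ≥-constraints, a basic feasible solution has at most two positive variables.
strawberries only: max(5/2, 147/68) = 2.5 servings → $2.75.
spinach only: max(5/2, 147/35) = 4.2 servings → $4.62.
sweet potato only: max(5/3, 147/35) = 4.2 servings → $3.15.
strawberries + spinach with both tight: 1.803 servings and 0.697 servings → $2.75.
strawberries + sweet potato with both tight: 1.985 servings and 0.3433 servings → $2.44.
spinach + sweet potato: the both-tight solution has a negative serving — not a feasible corner.
So the least-cost plan costs $2.44.

$2.44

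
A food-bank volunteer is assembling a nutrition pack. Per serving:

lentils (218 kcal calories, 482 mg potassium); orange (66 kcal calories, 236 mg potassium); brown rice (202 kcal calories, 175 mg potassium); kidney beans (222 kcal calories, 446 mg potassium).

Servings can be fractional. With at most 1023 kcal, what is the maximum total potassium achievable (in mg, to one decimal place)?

Potassium per kcal: orange 3.576, lentils 2.211, kidney beans 2.009, brown rice 0.8663.
With no serving limits, spend the whole calories allowance on orange: 1023 kcal / 66 kcal × 236 mg = 3658.0 mg.

3658.0 mg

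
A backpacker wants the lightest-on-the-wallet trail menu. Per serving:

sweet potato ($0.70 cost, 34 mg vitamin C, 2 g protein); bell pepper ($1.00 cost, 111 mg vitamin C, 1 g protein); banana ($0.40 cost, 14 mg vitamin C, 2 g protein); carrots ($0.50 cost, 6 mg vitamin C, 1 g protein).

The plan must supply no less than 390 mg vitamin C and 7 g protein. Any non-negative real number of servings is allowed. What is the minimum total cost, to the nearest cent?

$4.02

With two linear requirements the optimum uses one or two foods; enumerate the corners.
sweet potato only: max(390/34, 7/2) = 11.47 servings → $8.03.
bell pepper only: max(390/111, 7/1) = 7 servings → $7.00.
banana only: max(390/14, 7/2) = 27.86 servings → $11.14.
carrots only: max(390/6, 7/1) = 65 servings → $32.50.
sweet potato + bell pepper with both tight: 2.059 servings and 2.883 servings → $4.32.
sweet potato + banana with both targets exact would need a negative amount; discard.
sweet potato + carrots: the both-tight solution has a negative serving — not a feasible corner.
bell pepper + banana with both tight: 3.279 servings and 1.861 servings → $4.02.
bell pepper + carrots with both tight: 3.314 servings and 3.686 servings → $5.16.
banana + carrots with both targets exact would need a negative amount; discard.
The minimum over all feasible corners is $4.02.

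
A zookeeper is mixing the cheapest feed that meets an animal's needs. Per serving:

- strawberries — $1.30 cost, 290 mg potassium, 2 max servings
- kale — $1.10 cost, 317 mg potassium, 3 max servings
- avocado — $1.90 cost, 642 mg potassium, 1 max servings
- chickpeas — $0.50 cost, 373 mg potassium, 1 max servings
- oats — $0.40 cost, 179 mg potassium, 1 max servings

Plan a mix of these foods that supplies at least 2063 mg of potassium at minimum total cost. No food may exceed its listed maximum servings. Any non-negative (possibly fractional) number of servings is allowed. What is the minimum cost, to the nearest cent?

Cost per mg of potassium: chickpeas $0.0013, oats $0.0022, avocado $0.0030, kale $0.0035, strawberries $0.0045.
Take 1 serving of chickpeas: +373.0 mg potassium for $0.50 (total $0.50, still need 1690.0 mg).
Take 1 serving of oats: +179.0 mg potassium for $0.40 (total $0.90, still need 1511.0 mg).
Take 1 serving of avocado: +642.0 mg potassium for $1.90 (total $2.80, still need 869.0 mg).
Take 2.741 servings of kale: +869.0 mg potassium for $3.02 (total $5.82, still need 0.0 mg).
Filling from the cheapest source first is optimal under one linear minimum: $5.82.

$5.82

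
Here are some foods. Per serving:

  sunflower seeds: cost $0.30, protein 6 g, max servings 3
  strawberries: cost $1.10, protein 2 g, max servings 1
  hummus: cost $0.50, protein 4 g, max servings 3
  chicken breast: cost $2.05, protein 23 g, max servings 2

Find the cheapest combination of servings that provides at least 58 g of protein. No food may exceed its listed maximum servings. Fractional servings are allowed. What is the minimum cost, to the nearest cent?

Cost per g of protein: sunflower seeds $0.0500, chicken breast $0.0891, hummus $0.1250, strawberries $0.5500.
Take 3 servings of sunflower seeds: +18.0 g protein for $0.90 (total $0.90, still need 40.0 g).
Take 1.739 servings of chicken breast: +40.0 g protein for $3.57 (total $4.47, still need 0.0 g).
Filling from the cheapest source first is optimal under one linear minimum: $4.47.

$4.47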